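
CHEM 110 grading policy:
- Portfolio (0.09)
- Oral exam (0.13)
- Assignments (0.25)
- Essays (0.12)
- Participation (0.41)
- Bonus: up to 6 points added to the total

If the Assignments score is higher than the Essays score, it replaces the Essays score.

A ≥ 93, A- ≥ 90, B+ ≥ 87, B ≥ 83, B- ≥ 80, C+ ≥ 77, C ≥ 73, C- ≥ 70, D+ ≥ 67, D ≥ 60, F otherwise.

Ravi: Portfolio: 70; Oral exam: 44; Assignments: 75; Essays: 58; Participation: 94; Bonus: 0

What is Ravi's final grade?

Assignments (75) > Essays (58), so Essays counts as 75.
Weighted total:
  Portfolio 70 × 0.09 = 6.3
  Oral exam 44 × 0.13 = 5.72
  Assignments 75 × 0.25 = 18.75
  Essays 75 × 0.12 = 9
  Participation 94 × 0.41 = 38.54
Sum = 78.31
Bonus: 78.31 + 0 = 78.31
78.31 is ≥ 77 and < 80 → C+

C+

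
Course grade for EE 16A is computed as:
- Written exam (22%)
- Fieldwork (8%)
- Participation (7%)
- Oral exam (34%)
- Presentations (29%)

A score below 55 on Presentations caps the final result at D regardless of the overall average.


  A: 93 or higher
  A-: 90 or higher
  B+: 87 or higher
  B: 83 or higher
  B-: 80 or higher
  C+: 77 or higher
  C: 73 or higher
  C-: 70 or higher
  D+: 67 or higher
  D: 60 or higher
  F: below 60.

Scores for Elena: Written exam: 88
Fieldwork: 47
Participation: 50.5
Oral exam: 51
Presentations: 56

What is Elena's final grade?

Presentations score 56 ≥ 55: minimum met.
Weighted total:
  Written exam 88 × 0.22 = 19.36
  Fieldwork 47 × 0.08 = 3.76
  Participation 50.5 × 0.07 = 3.535
  Oral exam 51 × 0.34 = 17.34
  Presentations 56 × 0.29 = 16.24
Sum = 60.235
60.235 is ≥ 60 and < 67 → D

D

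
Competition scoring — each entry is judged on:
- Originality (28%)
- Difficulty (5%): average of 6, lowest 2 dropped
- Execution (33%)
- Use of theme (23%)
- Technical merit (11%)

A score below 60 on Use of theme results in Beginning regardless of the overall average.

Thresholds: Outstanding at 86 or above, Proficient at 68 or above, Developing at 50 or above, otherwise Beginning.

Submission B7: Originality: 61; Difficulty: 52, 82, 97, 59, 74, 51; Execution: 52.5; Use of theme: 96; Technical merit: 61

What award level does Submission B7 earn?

Developing

Difficulty: drop 51, 52 → average of remaining 4 = 312/4 = 78
Use of theme score 96 ≥ 60: minimum met.
Weighted total:
  Originality 61 × 0.28 = 17.08
  Difficulty 78 × 0.05 = 3.9
  Execution 52.5 × 0.33 = 17.325
  Use of theme 96 × 0.23 = 22.08
  Technical merit 61 × 0.11 = 6.71
Sum = 67.095
67.095 is ≥ 50 and < 68 → Developing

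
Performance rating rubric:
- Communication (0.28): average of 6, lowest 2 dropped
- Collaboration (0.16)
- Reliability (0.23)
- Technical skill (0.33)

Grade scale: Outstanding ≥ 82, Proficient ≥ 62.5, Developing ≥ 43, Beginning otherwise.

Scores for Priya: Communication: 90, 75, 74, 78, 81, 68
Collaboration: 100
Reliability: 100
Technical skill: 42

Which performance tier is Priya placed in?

Communication: drop 68, 74 → average of remaining 4 = 324/4 = 81
Weighted total:
  Communication 81 × 0.28 = 22.68
  Collaboration 100 × 0.16 = 16
  Reliability 100 × 0.23 = 23
  Technical skill 42 × 0.33 = 13.86
Sum = 75.54
75.54 is ≥ 62.5 and < 82 → Proficient

Proficient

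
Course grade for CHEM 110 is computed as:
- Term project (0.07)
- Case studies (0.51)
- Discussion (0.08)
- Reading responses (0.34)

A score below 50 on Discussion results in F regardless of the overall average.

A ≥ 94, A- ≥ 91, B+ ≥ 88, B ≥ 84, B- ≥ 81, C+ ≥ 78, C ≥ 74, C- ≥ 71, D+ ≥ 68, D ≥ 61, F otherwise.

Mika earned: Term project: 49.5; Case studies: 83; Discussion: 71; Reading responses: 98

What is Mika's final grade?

B

Discussion score 71 ≥ 50: minimum met.
Weighted total:
  Term project 49.5 × 0.07 = 3.465
  Case studies 83 × 0.51 = 42.33
  Discussion 71 × 0.08 = 5.68
  Reading responses 98 × 0.34 = 33.32
Sum = 84.795
84.795 is ≥ 84 and < 88 → B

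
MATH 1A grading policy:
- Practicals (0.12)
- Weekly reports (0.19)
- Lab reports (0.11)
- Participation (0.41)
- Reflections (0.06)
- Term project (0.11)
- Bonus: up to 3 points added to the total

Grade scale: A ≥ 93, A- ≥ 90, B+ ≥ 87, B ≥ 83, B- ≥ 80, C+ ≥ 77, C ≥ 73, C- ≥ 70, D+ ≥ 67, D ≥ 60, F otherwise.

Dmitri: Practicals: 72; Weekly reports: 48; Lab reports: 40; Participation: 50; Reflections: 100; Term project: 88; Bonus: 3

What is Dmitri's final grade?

Weighted total:
  Practicals 72 × 0.12 = 8.64
  Weekly reports 48 × 0.19 = 9.12
  Lab reports 40 × 0.11 = 4.4
  Participation 50 × 0.41 = 20.5
  Reflections 100 × 0.06 = 6
  Term project 88 × 0.11 = 9.68
Sum = 58.34
Bonus: 58.34 + 3 = 61.34
61.34 is ≥ 60 and < 67 → D

D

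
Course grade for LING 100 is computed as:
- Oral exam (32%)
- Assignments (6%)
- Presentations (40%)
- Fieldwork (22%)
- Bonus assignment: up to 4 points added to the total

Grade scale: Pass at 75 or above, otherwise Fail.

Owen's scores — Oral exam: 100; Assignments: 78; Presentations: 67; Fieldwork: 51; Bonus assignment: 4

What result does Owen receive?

Pass

Weighted total:
  Oral exam 100 × 0.32 = 32
  Assignments 78 × 0.06 = 4.68
  Presentations 67 × 0.4 = 26.8
  Fieldwork 51 × 0.22 = 11.22
Sum = 74.7
Bonus assignment: 74.7 + 4 = 78.7
78.7 ≥ 75 → Pass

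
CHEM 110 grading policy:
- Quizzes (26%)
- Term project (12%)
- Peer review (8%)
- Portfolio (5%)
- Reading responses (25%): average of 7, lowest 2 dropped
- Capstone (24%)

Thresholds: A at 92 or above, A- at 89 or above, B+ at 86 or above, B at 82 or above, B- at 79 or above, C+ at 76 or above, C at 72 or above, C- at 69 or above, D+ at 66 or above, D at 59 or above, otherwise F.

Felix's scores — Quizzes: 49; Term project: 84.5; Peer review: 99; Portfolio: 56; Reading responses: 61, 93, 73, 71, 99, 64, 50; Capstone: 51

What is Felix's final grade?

Reading responses: drop 50, 61 → average of remaining 5 = 400/5 = 80
Weighted total:
  Quizzes 49 × 0.26 = 12.74
  Term project 84.5 × 0.12 = 10.14
  Peer review 99 × 0.08 = 7.92
  Portfolio 56 × 0.05 = 2.8
  Reading responses 80 × 0.25 = 20
  Capstone 51 × 0.24 = 12.24
Sum = 65.84
65.84 is ≥ 59 and < 66 → D

D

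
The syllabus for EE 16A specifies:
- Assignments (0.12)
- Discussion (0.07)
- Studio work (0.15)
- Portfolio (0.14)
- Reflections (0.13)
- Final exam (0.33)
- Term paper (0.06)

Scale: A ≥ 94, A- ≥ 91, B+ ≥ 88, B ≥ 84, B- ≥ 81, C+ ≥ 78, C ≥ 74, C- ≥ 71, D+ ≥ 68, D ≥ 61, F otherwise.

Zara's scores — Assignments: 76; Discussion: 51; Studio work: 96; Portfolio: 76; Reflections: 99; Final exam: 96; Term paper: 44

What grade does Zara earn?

B

Weighted total:
  Assignments 76 × 0.12 = 9.12
  Discussion 51 × 0.07 = 3.57
  Studio work 96 × 0.15 = 14.4
  Portfolio 76 × 0.14 = 10.64
  Reflections 99 × 0.13 = 12.87
  Final exam 96 × 0.33 = 31.68
  Term paper 44 × 0.06 = 2.64
Sum = 84.92
84.92 is ≥ 84 and < 88 → B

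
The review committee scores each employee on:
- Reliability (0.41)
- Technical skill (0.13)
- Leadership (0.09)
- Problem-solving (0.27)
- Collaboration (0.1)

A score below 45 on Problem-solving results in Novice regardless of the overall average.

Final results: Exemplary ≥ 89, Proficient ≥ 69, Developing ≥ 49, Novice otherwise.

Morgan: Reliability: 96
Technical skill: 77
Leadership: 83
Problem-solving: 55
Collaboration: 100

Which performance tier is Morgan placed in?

Proficient

Problem-solving score 55 ≥ 45: minimum met.
Weighted total:
  Reliability 96 × 0.41 = 39.36
  Technical skill 77 × 0.13 = 10.01
  Leadership 83 × 0.09 = 7.47
  Problem-solving 55 × 0.27 = 14.85
  Collaboration 100 × 0.1 = 10
Sum = 81.69
81.69 is ≥ 69 and < 89 → Proficient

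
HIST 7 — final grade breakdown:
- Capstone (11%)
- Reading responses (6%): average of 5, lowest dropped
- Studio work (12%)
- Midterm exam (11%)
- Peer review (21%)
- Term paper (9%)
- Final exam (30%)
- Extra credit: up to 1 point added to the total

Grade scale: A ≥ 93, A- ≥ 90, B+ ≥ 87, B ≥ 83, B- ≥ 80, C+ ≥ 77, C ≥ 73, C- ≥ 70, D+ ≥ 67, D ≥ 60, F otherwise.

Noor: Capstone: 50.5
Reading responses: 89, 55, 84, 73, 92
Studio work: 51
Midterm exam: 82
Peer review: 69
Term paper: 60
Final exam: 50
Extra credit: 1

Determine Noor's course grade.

Reading responses: drop 55 → average of remaining 4 = 338/4 = 84.5
Weighted total:
  Capstone 50.5 × 0.11 = 5.555
  Reading responses 84.5 × 0.06 = 5.07
  Studio work 51 × 0.12 = 6.12
  Midterm exam 82 × 0.11 = 9.02
  Peer review 69 × 0.21 = 14.49
  Term paper 60 × 0.09 = 5.4
  Final exam 50 × 0.3 = 15
Sum = 60.655
Extra credit: 60.655 + 1 = 61.655
61.655 is ≥ 60 and < 67 → D

D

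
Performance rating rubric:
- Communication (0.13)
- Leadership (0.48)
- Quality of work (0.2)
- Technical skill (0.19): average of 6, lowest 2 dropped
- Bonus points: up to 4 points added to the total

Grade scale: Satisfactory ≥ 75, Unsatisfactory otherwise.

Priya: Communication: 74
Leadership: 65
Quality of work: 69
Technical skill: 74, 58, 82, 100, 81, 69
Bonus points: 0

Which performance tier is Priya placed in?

Technical skill: drop 58, 69 → average of remaining 4 = 337/4 = 84.25
Weighted total:
  Communication 74 × 0.13 = 9.62
  Leadership 65 × 0.48 = 31.2
  Quality of work 69 × 0.2 = 13.8
  Technical skill 84.25 × 0.19 = 16.0075
Sum = 70.6275
Bonus points: 70.6275 + 0 = 70.6275
70.6275 < 75 → Unsatisfactory

Unsatisfactory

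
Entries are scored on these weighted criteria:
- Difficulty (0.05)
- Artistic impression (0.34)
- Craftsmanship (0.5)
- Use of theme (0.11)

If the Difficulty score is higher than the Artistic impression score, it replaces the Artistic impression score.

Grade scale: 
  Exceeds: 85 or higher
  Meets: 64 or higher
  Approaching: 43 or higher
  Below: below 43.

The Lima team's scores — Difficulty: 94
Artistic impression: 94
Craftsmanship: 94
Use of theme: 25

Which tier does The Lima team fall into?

Exceeds

Difficulty (94) ≤ Artistic impression (94), so Artistic impression stays at 94.
Weighted total:
  Difficulty 94 × 0.05 = 4.7
  Artistic impression 94 × 0.34 = 31.96
  Craftsmanship 94 × 0.5 = 47
  Use of theme 25 × 0.11 = 2.75
Sum = 86.41
86.41 ≥ 85 → Exceeds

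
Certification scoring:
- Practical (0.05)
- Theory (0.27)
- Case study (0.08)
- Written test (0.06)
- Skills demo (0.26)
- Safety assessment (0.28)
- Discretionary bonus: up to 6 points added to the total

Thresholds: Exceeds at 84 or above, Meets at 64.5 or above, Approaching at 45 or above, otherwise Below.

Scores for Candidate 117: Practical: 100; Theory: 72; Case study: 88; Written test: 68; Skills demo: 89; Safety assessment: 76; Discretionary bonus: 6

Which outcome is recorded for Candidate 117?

Exceeds

Weighted total:
  Practical 100 × 0.05 = 5
  Theory 72 × 0.27 = 19.44
  Case study 88 × 0.08 = 7.04
  Written test 68 × 0.06 = 4.08
  Skills demo 89 × 0.26 = 23.14
  Safety assessment 76 × 0.28 = 21.28
Sum = 79.98
Discretionary bonus: 79.98 + 6 = 85.98
85.98 ≥ 84 → Exceeds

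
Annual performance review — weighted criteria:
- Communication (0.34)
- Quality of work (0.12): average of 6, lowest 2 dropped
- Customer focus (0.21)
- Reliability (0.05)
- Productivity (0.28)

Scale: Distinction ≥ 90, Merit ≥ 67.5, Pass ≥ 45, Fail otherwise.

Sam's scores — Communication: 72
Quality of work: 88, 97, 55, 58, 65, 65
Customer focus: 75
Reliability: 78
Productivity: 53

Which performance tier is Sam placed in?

Quality of work: drop 55, 58 → average of remaining 4 = 315/4 = 78.75
Weighted total:
  Communication 72 × 0.34 = 24.48
  Quality of work 78.75 × 0.12 = 9.45
  Customer focus 75 × 0.21 = 15.75
  Reliability 78 × 0.05 = 3.9
  Productivity 53 × 0.28 = 14.84
Sum = 68.42
68.42 is ≥ 67.5 and < 90 → Merit

Merit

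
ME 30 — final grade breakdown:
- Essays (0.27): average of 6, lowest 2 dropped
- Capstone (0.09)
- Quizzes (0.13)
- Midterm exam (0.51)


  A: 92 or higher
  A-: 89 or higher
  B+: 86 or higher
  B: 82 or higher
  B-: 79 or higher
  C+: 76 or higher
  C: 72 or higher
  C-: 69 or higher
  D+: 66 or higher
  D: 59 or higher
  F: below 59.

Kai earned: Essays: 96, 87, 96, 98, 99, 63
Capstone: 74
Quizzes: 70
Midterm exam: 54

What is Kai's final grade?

Essays: drop 63, 87 → average of remaining 4 = 389/4 = 97.25
Weighted total:
  Essays 97.25 × 0.27 = 26.2575
  Capstone 74 × 0.09 = 6.66
  Quizzes 70 × 0.13 = 9.1
  Midterm exam 54 × 0.51 = 27.54
Sum = 69.5575
69.5575 is ≥ 69 and < 72 → C-

C-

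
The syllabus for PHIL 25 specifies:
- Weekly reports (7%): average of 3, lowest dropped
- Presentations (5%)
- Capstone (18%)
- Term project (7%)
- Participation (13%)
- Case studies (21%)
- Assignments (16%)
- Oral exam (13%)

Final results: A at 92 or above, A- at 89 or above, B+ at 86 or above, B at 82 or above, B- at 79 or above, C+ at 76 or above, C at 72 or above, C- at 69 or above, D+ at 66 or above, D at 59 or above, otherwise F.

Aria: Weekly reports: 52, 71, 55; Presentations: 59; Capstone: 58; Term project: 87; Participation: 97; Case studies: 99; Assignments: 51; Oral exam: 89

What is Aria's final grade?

Weekly reports: drop 52 → average of remaining 2 = 126/2 = 63
Weighted total:
  Weekly reports 63 × 0.07 = 4.41
  Presentations 59 × 0.05 = 2.95
  Capstone 58 × 0.18 = 10.44
  Term project 87 × 0.07 = 6.09
  Participation 97 × 0.13 = 12.61
  Case studies 99 × 0.21 = 20.79
  Assignments 51 × 0.16 = 8.16
  Oral exam 89 × 0.13 = 11.57
Sum = 77.02
77.02 is ≥ 76 and < 79 → C+

C+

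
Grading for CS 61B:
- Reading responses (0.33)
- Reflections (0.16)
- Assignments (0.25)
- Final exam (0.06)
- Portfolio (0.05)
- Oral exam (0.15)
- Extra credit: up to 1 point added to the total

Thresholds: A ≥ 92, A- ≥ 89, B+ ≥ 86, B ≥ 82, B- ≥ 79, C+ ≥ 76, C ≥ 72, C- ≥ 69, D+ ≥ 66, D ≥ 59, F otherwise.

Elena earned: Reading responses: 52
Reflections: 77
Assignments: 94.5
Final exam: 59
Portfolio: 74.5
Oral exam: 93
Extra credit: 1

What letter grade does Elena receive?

C

Weighted total:
  Reading responses 52 × 0.33 = 17.16
  Reflections 77 × 0.16 = 12.32
  Assignments 94.5 × 0.25 = 23.625
  Final exam 59 × 0.06 = 3.54
  Portfolio 74.5 × 0.05 = 3.725
  Oral exam 93 × 0.15 = 13.95
Sum = 74.32
Extra credit: 74.32 + 1 = 75.32
75.32 is ≥ 72 and < 76 → C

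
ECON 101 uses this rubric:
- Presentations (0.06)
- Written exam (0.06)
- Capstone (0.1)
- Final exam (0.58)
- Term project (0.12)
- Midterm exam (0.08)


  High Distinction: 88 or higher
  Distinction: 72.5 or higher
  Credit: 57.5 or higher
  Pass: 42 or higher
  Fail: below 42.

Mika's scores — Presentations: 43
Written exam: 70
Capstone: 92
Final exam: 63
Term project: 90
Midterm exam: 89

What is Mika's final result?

Credit

Weighted total:
  Presentations 43 × 0.06 = 2.58
  Written exam 70 × 0.06 = 4.2
  Capstone 92 × 0.1 = 9.2
  Final exam 63 × 0.58 = 36.54
  Term project 90 × 0.12 = 10.8
  Midterm exam 89 × 0.08 = 7.12
Sum = 70.44
70.44 is ≥ 57.5 and < 72.5 → Credit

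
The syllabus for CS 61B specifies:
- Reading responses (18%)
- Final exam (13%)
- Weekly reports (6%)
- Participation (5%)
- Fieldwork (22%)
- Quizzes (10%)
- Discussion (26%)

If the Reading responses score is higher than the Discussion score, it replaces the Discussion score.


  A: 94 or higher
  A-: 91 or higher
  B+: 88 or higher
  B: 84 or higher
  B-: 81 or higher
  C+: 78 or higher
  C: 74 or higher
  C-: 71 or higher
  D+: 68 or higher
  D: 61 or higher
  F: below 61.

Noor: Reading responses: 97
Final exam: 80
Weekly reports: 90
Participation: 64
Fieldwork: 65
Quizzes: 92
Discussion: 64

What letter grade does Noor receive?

Reading responses (97) > Discussion (64), so Discussion counts as 97.
Weighted total:
  Reading responses 97 × 0.18 = 17.46
  Final exam 80 × 0.13 = 10.4
  Weekly reports 90 × 0.06 = 5.4
  Participation 64 × 0.05 = 3.2
  Fieldwork 65 × 0.22 = 14.3
  Quizzes 92 × 0.1 = 9.2
  Discussion 97 × 0.26 = 25.22
Sum = 85.18
85.18 is ≥ 84 and < 88 → B

B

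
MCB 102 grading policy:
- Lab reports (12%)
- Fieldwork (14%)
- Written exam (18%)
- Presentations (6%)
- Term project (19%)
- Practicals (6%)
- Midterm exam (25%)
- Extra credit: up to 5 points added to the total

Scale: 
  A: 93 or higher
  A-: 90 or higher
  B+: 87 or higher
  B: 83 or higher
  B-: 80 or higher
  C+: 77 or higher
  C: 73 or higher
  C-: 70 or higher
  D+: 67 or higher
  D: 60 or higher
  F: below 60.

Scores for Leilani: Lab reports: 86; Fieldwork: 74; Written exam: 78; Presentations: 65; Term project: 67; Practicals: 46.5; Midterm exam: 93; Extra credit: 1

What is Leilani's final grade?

Weighted total:
  Lab reports 86 × 0.12 = 10.32
  Fieldwork 74 × 0.14 = 10.36
  Written exam 78 × 0.18 = 14.04
  Presentations 65 × 0.06 = 3.9
  Term project 67 × 0.19 = 12.73
  Practicals 46.5 × 0.06 = 2.79
  Midterm exam 93 × 0.25 = 23.25
Sum = 77.39
Extra credit: 77.39 + 1 = 78.39
78.39 is ≥ 77 and < 80 → C+

C+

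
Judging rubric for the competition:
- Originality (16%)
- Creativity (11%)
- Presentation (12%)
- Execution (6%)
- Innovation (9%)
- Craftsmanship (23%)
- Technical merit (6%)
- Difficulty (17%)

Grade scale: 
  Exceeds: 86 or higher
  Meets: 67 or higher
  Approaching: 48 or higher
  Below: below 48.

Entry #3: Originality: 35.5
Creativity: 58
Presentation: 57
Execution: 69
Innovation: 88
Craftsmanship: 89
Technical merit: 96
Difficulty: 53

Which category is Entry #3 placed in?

Approaching

Weighted total:
  Originality 35.5 × 0.16 = 5.68
  Creativity 58 × 0.11 = 6.38
  Presentation 57 × 0.12 = 6.84
  Execution 69 × 0.06 = 4.14
  Innovation 88 × 0.09 = 7.92
  Craftsmanship 89 × 0.23 = 20.47
  Technical merit 96 × 0.06 = 5.76
  Difficulty 53 × 0.17 = 9.01
Sum = 66.2
66.2 is ≥ 48 and < 67 → Approaching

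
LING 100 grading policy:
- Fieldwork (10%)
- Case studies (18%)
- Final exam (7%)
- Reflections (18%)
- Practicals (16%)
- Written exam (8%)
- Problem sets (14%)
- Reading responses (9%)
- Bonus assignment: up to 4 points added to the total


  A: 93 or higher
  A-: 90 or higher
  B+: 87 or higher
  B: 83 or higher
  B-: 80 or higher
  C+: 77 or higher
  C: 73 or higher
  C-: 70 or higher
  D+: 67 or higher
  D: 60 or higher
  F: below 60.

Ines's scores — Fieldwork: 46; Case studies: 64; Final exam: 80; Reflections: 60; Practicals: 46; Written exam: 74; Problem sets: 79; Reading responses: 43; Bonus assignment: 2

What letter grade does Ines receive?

Weighted total:
  Fieldwork 46 × 0.1 = 4.6
  Case studies 64 × 0.18 = 11.52
  Final exam 80 × 0.07 = 5.6
  Reflections 60 × 0.18 = 10.8
  Practicals 46 × 0.16 = 7.36
  Written exam 74 × 0.08 = 5.92
  Problem sets 79 × 0.14 = 11.06
  Reading responses 43 × 0.09 = 3.87
Sum = 60.73
Bonus assignment: 60.73 + 2 = 62.73
62.73 is ≥ 60 and < 67 → D

D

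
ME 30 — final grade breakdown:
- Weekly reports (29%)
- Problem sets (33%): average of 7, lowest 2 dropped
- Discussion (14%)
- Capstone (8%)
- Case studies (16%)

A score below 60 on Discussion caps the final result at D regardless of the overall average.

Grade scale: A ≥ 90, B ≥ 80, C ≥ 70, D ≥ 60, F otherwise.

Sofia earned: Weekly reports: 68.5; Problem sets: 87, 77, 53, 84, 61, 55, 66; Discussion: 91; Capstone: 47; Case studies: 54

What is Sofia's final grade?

D

Problem sets: drop 53, 55 → average of remaining 5 = 375/5 = 75
Discussion score 91 ≥ 60: minimum met.
Weighted total:
  Weekly reports 68.5 × 0.29 = 19.865
  Problem sets 75 × 0.33 = 24.75
  Discussion 91 × 0.14 = 12.74
  Capstone 47 × 0.08 = 3.76
  Case studies 54 × 0.16 = 8.64
Sum = 69.755
69.755 is ≥ 60 and < 70 → D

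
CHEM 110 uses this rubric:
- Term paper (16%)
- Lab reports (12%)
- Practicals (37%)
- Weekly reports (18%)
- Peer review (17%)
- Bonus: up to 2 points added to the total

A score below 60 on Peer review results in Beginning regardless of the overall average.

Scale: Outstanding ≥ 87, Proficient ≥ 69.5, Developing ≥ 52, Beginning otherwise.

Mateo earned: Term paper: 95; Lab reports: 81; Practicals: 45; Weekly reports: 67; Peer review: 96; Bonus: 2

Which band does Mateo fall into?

Proficient

Peer review score 96 ≥ 60: minimum met.
Weighted total:
  Term paper 95 × 0.16 = 15.2
  Lab reports 81 × 0.12 = 9.72
  Practicals 45 × 0.37 = 16.65
  Weekly reports 67 × 0.18 = 12.06
  Peer review 96 × 0.17 = 16.32
Sum = 69.95
Bonus: 69.95 + 2 = 71.95
71.95 is ≥ 69.5 and < 87 → Proficient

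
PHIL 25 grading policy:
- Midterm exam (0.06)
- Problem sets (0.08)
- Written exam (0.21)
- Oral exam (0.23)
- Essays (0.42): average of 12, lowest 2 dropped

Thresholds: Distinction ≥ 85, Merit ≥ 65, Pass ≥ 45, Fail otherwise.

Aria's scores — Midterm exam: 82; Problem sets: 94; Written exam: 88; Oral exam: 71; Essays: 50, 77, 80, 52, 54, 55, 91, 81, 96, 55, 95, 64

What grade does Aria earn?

Merit

Essays: drop 50, 52 → average of remaining 10 = 748/10 = 74.8
Weighted total:
  Midterm exam 82 × 0.06 = 4.92
  Problem sets 94 × 0.08 = 7.52
  Written exam 88 × 0.21 = 18.48
  Oral exam 71 × 0.23 = 16.33
  Essays 74.8 × 0.42 = 31.416
Sum = 78.666
78.666 is ≥ 65 and < 85 → Merit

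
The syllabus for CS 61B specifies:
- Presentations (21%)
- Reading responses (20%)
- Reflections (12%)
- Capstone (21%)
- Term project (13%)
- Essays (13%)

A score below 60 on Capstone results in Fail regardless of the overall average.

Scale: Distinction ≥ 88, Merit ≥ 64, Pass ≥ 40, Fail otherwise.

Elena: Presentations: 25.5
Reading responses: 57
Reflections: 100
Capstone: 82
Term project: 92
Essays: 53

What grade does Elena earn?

Capstone score 82 ≥ 60: minimum met.
Weighted total:
  Presentations 25.5 × 0.21 = 5.355
  Reading responses 57 × 0.2 = 11.4
  Reflections 100 × 0.12 = 12
  Capstone 82 × 0.21 = 17.22
  Term project 92 × 0.13 = 11.96
  Essays 53 × 0.13 = 6.89
Sum = 64.825
64.825 is ≥ 64 and < 88 → Merit

Merit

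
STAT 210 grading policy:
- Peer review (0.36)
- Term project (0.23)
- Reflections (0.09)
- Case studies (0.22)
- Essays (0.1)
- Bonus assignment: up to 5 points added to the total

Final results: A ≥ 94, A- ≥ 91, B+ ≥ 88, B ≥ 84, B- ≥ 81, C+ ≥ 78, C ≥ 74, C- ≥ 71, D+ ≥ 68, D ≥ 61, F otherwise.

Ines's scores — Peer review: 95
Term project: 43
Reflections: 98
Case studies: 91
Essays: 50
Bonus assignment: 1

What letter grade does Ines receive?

Weighted total:
  Peer review 95 × 0.36 = 34.2
  Term project 43 × 0.23 = 9.89
  Reflections 98 × 0.09 = 8.82
  Case studies 91 × 0.22 = 20.02
  Essays 50 × 0.1 = 5
Sum = 77.93
Bonus assignment: 77.93 + 1 = 78.93
78.93 is ≥ 78 and < 81 → C+

C+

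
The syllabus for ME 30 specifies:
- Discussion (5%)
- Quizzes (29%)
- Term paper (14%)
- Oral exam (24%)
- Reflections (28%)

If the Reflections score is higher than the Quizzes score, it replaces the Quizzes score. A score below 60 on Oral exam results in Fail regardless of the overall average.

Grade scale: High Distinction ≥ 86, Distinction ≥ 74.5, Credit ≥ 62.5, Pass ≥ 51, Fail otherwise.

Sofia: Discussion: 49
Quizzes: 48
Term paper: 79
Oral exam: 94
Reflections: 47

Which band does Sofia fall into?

Reflections (47) ≤ Quizzes (48), so Quizzes stays at 48.
Oral exam score 94 ≥ 60: minimum met.
Weighted total:
  Discussion 49 × 0.05 = 2.45
  Quizzes 48 × 0.29 = 13.92
  Term paper 79 × 0.14 = 11.06
  Oral exam 94 × 0.24 = 22.56
  Reflections 47 × 0.28 = 13.16
Sum = 63.15
63.15 is ≥ 62.5 and < 74.5 → Credit

Credit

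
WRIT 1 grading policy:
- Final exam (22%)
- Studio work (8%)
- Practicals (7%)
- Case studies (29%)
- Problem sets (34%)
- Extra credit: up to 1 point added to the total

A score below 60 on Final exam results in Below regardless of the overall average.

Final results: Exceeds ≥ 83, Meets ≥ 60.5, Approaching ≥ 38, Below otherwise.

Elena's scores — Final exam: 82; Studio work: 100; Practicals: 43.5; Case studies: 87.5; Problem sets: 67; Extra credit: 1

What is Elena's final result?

Meets

Final exam score 82 ≥ 60: minimum met.
Weighted total:
  Final exam 82 × 0.22 = 18.04
  Studio work 100 × 0.08 = 8
  Practicals 43.5 × 0.07 = 3.045
  Case studies 87.5 × 0.29 = 25.375
  Problem sets 67 × 0.34 = 22.78
Sum = 77.24
Extra credit: 77.24 + 1 = 78.24
78.24 is ≥ 60.5 and < 83 → Meets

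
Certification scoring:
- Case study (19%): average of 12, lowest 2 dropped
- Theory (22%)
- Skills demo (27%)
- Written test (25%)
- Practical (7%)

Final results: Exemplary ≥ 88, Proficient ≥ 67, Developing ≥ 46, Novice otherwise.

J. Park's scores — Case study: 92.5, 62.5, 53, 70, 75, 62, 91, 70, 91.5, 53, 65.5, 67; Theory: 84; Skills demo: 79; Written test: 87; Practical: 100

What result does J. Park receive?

Case study: drop 53, 53 → average of remaining 10 = 747/10 = 74.7
Weighted total:
  Case study 74.7 × 0.19 = 14.193
  Theory 84 × 0.22 = 18.48
  Skills demo 79 × 0.27 = 21.33
  Written test 87 × 0.25 = 21.75
  Practical 100 × 0.07 = 7
Sum = 82.753
82.753 is ≥ 67 and < 88 → Proficient

Proficient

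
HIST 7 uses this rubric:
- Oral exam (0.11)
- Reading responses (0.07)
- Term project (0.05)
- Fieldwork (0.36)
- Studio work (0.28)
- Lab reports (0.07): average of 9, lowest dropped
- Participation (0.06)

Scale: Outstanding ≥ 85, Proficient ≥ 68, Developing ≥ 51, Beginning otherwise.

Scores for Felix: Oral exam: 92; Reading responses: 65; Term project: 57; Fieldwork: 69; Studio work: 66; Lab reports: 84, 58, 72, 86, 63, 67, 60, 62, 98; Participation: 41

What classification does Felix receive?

Proficient

Lab reports: drop 58 → average of remaining 8 = 592/8 = 74
Weighted total:
  Oral exam 92 × 0.11 = 10.12
  Reading responses 65 × 0.07 = 4.55
  Term project 57 × 0.05 = 2.85
  Fieldwork 69 × 0.36 = 24.84
  Studio work 66 × 0.28 = 18.48
  Lab reports 74 × 0.07 = 5.18
  Participation 41 × 0.06 = 2.46
Sum = 68.48
68.48 is ≥ 68 and < 85 → Proficient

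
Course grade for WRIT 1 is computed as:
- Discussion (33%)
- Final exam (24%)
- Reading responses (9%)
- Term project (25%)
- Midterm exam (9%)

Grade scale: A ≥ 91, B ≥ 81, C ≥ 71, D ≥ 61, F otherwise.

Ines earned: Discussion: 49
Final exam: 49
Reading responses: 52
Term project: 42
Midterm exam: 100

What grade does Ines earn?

Weighted total:
  Discussion 49 × 0.33 = 16.17
  Final exam 49 × 0.24 = 11.76
  Reading responses 52 × 0.09 = 4.68
  Term project 42 × 0.25 = 10.5
  Midterm exam 100 × 0.09 = 9
Sum = 52.11
52.11 < 61 → F

F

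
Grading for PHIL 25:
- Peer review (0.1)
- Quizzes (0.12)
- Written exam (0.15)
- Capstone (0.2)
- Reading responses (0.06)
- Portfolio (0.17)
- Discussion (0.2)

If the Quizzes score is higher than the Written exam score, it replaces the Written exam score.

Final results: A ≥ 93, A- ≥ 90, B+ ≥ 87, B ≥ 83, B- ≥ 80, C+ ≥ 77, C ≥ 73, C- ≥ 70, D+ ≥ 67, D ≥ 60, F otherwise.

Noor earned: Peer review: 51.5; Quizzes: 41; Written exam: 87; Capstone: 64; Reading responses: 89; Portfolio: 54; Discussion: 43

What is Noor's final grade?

Quizzes (41) ≤ Written exam (87), so Written exam stays at 87.
Weighted total:
  Peer review 51.5 × 0.1 = 5.15
  Quizzes 41 × 0.12 = 4.92
  Written exam 87 × 0.15 = 13.05
  Capstone 64 × 0.2 = 12.8
  Reading responses 89 × 0.06 = 5.34
  Portfolio 54 × 0.17 = 9.18
  Discussion 43 × 0.2 = 8.6
Sum = 59.04
59.04 < 60 → F

F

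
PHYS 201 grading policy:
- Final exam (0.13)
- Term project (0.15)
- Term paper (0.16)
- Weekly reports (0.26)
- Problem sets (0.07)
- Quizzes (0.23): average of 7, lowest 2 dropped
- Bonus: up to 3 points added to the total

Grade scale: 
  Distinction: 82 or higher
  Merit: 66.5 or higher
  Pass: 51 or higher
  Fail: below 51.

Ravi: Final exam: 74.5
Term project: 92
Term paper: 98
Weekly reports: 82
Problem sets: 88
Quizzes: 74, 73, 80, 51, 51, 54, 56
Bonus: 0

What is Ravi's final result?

Quizzes: drop 51, 51 → average of remaining 5 = 337/5 = 67.4
Weighted total:
  Final exam 74.5 × 0.13 = 9.685
  Term project 92 × 0.15 = 13.8
  Term paper 98 × 0.16 = 15.68
  Weekly reports 82 × 0.26 = 21.32
  Problem sets 88 × 0.07 = 6.16
  Quizzes 67.4 × 0.23 = 15.502
Sum = 82.147
Bonus: 82.147 + 0 = 82.147
82.147 ≥ 82 → Distinction

Distinction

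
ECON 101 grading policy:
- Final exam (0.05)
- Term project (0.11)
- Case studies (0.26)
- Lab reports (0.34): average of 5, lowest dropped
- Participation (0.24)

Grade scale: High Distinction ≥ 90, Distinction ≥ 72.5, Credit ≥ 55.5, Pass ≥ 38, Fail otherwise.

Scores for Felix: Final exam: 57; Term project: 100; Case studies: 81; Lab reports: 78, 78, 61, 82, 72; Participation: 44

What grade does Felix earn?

Lab reports: drop 61 → average of remaining 4 = 310/4 = 77.5
Weighted total:
  Final exam 57 × 0.05 = 2.85
  Term project 100 × 0.11 = 11
  Case studies 81 × 0.26 = 21.06
  Lab reports 77.5 × 0.34 = 26.35
  Participation 44 × 0.24 = 10.56
Sum = 71.82
71.82 is ≥ 55.5 and < 72.5 → Credit

Credit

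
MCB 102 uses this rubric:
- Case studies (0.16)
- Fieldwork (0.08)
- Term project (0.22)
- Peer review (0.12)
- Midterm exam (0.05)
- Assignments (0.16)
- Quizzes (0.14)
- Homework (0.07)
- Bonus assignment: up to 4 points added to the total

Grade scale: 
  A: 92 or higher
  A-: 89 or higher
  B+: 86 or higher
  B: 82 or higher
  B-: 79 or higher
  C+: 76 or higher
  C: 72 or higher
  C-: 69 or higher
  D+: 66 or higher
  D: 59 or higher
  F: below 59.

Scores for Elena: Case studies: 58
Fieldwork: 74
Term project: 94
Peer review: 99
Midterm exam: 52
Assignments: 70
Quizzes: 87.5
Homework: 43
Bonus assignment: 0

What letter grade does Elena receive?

Weighted total:
  Case studies 58 × 0.16 = 9.28
  Fieldwork 74 × 0.08 = 5.92
  Term project 94 × 0.22 = 20.68
  Peer review 99 × 0.12 = 11.88
  Midterm exam 52 × 0.05 = 2.6
  Assignments 70 × 0.16 = 11.2
  Quizzes 87.5 × 0.14 = 12.25
  Homework 43 × 0.07 = 3.01
Sum = 76.82
Bonus assignment: 76.82 + 0 = 76.82
76.82 is ≥ 76 and < 79 → C+

C+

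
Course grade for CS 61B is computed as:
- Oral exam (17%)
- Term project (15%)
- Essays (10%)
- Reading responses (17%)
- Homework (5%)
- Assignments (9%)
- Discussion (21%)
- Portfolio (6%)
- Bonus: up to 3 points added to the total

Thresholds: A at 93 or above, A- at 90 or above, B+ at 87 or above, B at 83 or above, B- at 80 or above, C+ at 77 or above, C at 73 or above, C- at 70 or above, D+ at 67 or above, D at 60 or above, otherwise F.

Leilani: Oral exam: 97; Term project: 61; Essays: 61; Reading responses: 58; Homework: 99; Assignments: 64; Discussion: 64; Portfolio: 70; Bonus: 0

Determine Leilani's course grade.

Weighted total:
  Oral exam 97 × 0.17 = 16.49
  Term project 61 × 0.15 = 9.15
  Essays 61 × 0.1 = 6.1
  Reading responses 58 × 0.17 = 9.86
  Homework 99 × 0.05 = 4.95
  Assignments 64 × 0.09 = 5.76
  Discussion 64 × 0.21 = 13.44
  Portfolio 70 × 0.06 = 4.2
Sum = 69.95
Bonus: 69.95 + 0 = 69.95
69.95 is ≥ 67 and < 70 → D+

D+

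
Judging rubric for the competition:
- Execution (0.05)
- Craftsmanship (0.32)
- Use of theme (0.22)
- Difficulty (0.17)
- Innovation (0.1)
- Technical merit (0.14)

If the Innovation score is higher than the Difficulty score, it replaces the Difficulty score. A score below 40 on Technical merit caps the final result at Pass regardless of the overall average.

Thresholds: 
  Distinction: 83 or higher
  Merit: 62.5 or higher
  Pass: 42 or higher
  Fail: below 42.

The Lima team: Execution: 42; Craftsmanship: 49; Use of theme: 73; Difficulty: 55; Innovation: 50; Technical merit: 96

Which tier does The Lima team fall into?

Innovation (50) ≤ Difficulty (55), so Difficulty stays at 55.
Technical merit score 96 ≥ 40: minimum met.
Weighted total:
  Execution 42 × 0.05 = 2.1
  Craftsmanship 49 × 0.32 = 15.68
  Use of theme 73 × 0.22 = 16.06
  Difficulty 55 × 0.17 = 9.35
  Innovation 50 × 0.1 = 5
  Technical merit 96 × 0.14 = 13.44
Sum = 61.63
61.63 is ≥ 42 and < 62.5 → Pass

Pass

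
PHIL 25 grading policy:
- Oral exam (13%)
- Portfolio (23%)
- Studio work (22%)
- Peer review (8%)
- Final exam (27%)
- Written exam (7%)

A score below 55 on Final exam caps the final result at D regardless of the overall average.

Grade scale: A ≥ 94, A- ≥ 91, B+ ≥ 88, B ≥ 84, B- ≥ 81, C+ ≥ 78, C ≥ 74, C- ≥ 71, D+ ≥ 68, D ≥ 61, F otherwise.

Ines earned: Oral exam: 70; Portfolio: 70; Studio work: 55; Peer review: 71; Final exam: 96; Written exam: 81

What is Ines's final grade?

Final exam score 96 ≥ 55: minimum met.
Weighted total:
  Oral exam 70 × 0.13 = 9.1
  Portfolio 70 × 0.23 = 16.1
  Studio work 55 × 0.22 = 12.1
  Peer review 71 × 0.08 = 5.68
  Final exam 96 × 0.27 = 25.92
  Written exam 81 × 0.07 = 5.67
Sum = 74.57
74.57 is ≥ 74 and < 78 → C

C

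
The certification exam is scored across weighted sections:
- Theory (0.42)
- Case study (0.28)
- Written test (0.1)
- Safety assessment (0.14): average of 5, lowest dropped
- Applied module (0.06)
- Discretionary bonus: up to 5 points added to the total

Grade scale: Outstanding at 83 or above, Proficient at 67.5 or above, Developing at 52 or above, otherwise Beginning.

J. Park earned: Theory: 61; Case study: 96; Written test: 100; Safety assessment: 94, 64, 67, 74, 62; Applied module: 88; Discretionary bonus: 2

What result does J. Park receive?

Safety assessment: drop 62 → average of remaining 4 = 299/4 = 74.75
Weighted total:
  Theory 61 × 0.42 = 25.62
  Case study 96 × 0.28 = 26.88
  Written test 100 × 0.1 = 10
  Safety assessment 74.75 × 0.14 = 10.465
  Applied module 88 × 0.06 = 5.28
Sum = 78.245
Discretionary bonus: 78.245 + 2 = 80.245
80.245 is ≥ 67.5 and < 83 → Proficient

Proficient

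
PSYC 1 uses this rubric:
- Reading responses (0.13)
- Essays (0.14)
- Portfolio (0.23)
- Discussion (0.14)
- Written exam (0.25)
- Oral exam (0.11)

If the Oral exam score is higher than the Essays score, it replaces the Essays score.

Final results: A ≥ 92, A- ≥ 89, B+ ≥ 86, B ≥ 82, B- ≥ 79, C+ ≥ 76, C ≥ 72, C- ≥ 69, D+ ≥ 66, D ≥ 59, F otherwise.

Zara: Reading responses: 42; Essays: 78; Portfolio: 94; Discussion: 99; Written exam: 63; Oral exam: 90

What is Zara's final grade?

Oral exam (90) > Essays (78), so Essays counts as 90.
Weighted total:
  Reading responses 42 × 0.13 = 5.46
  Essays 90 × 0.14 = 12.6
  Portfolio 94 × 0.23 = 21.62
  Discussion 99 × 0.14 = 13.86
  Written exam 63 × 0.25 = 15.75
  Oral exam 90 × 0.11 = 9.9
Sum = 79.19
79.19 is ≥ 79 and < 82 → B-

B-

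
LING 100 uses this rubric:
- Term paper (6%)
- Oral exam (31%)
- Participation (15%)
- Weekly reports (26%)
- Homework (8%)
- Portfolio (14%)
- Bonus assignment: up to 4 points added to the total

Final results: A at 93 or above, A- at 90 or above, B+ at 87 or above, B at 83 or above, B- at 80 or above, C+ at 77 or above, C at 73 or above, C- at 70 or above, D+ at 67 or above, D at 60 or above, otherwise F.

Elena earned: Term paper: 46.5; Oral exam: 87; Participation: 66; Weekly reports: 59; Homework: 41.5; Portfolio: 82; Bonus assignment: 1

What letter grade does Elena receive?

C-

Weighted total:
  Term paper 46.5 × 0.06 = 2.79
  Oral exam 87 × 0.31 = 26.97
  Participation 66 × 0.15 = 9.9
  Weekly reports 59 × 0.26 = 15.34
  Homework 41.5 × 0.08 = 3.32
  Portfolio 82 × 0.14 = 11.48
Sum = 69.8
Bonus assignment: 69.8 + 1 = 70.8
70.8 is ≥ 70 and < 73 → C-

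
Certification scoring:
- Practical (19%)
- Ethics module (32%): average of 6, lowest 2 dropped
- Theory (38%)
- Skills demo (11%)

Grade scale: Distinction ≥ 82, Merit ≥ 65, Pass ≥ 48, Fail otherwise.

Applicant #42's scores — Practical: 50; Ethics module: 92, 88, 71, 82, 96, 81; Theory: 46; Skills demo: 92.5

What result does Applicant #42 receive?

Merit

Ethics module: drop 71, 81 → average of remaining 4 = 358/4 = 89.5
Weighted total:
  Practical 50 × 0.19 = 9.5
  Ethics module 89.5 × 0.32 = 28.64
  Theory 46 × 0.38 = 17.48
  Skills demo 92.5 × 0.11 = 10.175
Sum = 65.795
65.795 is ≥ 65 and < 82 → Merit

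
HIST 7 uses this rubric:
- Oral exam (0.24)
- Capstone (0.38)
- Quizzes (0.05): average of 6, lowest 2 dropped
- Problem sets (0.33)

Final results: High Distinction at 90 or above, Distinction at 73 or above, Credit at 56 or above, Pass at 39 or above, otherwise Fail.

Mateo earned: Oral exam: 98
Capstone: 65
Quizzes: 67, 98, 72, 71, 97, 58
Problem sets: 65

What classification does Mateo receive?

Distinction

Quizzes: drop 58, 67 → average of remaining 4 = 338/4 = 84.5
Weighted total:
  Oral exam 98 × 0.24 = 23.52
  Capstone 65 × 0.38 = 24.7
  Quizzes 84.5 × 0.05 = 4.225
  Problem sets 65 × 0.33 = 21.45
Sum = 73.895
73.895 is ≥ 73 and < 90 → Distinction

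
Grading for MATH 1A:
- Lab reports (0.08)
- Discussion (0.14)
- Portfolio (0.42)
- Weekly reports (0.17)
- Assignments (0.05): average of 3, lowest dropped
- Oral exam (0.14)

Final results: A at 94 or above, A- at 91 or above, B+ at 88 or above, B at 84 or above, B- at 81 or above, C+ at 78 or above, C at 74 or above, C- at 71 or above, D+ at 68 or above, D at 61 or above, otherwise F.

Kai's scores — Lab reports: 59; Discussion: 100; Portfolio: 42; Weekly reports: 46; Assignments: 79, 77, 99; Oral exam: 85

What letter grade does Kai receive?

Assignments: drop 77 → average of remaining 2 = 178/2 = 89
Weighted total:
  Lab reports 59 × 0.08 = 4.72
  Discussion 100 × 0.14 = 14
  Portfolio 42 × 0.42 = 17.64
  Weekly reports 46 × 0.17 = 7.82
  Assignments 89 × 0.05 = 4.45
  Oral exam 85 × 0.14 = 11.9
Sum = 60.53
60.53 < 61 → F

F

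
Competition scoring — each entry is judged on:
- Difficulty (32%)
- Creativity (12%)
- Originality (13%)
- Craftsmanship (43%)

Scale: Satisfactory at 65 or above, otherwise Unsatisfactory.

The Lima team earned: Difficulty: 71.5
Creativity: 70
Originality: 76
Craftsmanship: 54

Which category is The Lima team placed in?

Weighted total:
  Difficulty 71.5 × 0.32 = 22.88
  Creativity 70 × 0.12 = 8.4
  Originality 76 × 0.13 = 9.88
  Craftsmanship 54 × 0.43 = 23.22
Sum = 64.38
64.38 < 65 → Unsatisfactory

Unsatisfactory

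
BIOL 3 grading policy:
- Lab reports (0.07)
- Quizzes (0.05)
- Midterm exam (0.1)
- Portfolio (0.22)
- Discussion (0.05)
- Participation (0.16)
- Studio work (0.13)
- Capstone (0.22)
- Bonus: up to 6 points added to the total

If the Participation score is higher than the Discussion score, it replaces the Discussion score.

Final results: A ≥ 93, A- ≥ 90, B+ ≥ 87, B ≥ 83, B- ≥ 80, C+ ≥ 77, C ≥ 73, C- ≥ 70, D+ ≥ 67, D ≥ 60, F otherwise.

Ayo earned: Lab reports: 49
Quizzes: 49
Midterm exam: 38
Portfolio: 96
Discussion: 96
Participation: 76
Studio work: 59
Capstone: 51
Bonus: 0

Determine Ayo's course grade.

D

Participation (76) ≤ Discussion (96), so Discussion stays at 96.
Weighted total:
  Lab reports 49 × 0.07 = 3.43
  Quizzes 49 × 0.05 = 2.45
  Midterm exam 38 × 0.1 = 3.8
  Portfolio 96 × 0.22 = 21.12
  Discussion 96 × 0.05 = 4.8
  Participation 76 × 0.16 = 12.16
  Studio work 59 × 0.13 = 7.67
  Capstone 51 × 0.22 = 11.22
Sum = 66.65
Bonus: 66.65 + 0 = 66.65
66.65 is ≥ 60 and < 67 → D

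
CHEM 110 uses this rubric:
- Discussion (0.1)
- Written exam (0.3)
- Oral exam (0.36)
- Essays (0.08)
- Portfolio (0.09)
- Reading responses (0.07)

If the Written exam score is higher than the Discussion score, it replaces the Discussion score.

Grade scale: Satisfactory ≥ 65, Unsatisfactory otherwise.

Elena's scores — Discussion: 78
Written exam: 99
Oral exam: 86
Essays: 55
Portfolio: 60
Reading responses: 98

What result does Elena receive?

Written exam (99) > Discussion (78), so Discussion counts as 99.
Weighted total:
  Discussion 99 × 0.1 = 9.9
  Written exam 99 × 0.3 = 29.7
  Oral exam 86 × 0.36 = 30.96
  Essays 55 × 0.08 = 4.4
  Portfolio 60 × 0.09 = 5.4
  Reading responses 98 × 0.07 = 6.86
Sum = 87.22
87.22 ≥ 65 → Satisfactory

Satisfactory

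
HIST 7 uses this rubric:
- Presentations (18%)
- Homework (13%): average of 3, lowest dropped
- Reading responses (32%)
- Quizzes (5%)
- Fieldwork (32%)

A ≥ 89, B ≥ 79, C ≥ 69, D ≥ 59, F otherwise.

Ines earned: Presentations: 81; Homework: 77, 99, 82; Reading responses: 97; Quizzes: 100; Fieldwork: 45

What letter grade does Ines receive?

Homework: drop 77 → average of remaining 2 = 181/2 = 90.5
Weighted total:
  Presentations 81 × 0.18 = 14.58
  Homework 90.5 × 0.13 = 11.765
  Reading responses 97 × 0.32 = 31.04
  Quizzes 100 × 0.05 = 5
  Fieldwork 45 × 0.32 = 14.4
Sum = 76.785
76.785 is ≥ 69 and < 79 → C

C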